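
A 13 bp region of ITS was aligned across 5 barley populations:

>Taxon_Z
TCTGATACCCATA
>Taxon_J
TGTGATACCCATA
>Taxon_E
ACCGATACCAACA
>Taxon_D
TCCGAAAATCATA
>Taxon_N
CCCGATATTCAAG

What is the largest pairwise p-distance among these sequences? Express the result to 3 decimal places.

0.538

Pairwise Hamming distances:
  Taxon_Z vs Taxon_J: 1
  Taxon_Z vs Taxon_E: 4
  Taxon_Z vs Taxon_D: 4
  Taxon_Z vs Taxon_N: 6
  Taxon_J vs Taxon_E: 5
  Taxon_J vs Taxon_D: 5
  Taxon_J vs Taxon_N: 7
  Taxon_E vs Taxon_D: 6
  Taxon_E vs Taxon_N: 6
  Taxon_D vs Taxon_N: 5
The largest is 7 mismatches, between Taxon_J and Taxon_N; p = 7/13 = 0.538.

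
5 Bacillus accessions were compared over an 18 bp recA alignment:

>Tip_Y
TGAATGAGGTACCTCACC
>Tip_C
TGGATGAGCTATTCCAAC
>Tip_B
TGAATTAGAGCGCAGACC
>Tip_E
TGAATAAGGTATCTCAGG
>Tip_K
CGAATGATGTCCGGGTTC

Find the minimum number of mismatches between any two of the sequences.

Pairwise Hamming distances:
  Tip_Y vs Tip_C: 6
  Tip_Y vs Tip_B: 7
  Tip_Y vs Tip_E: 4
  Tip_Y vs Tip_K: 8
  Tip_C vs Tip_B: 10
  Tip_C vs Tip_E: 7
  Tip_C vs Tip_K: 11
  Tip_B vs Tip_E: 9
  Tip_B vs Tip_K: 10
  Tip_E vs Tip_K: 11
The smallest is 4, between Tip_Y and Tip_E.

4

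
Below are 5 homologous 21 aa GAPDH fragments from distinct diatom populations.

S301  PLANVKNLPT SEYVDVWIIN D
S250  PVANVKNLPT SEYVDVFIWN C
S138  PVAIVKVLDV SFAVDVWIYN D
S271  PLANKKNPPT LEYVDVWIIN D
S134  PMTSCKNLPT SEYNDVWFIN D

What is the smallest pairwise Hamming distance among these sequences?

3

Pairwise Hamming distances:
  S301 vs S250: 4
  S301 vs S138: 8
  S301 vs S271: 3
  S301 vs S134: 6
  S250 vs S138: 9
  S250 vs S271: 7
  S250 vs S134: 9
  S138 vs S271: 11
  S138 vs S134: 12
  S271 vs S134: 8
The smallest is 3, between S301 and S271.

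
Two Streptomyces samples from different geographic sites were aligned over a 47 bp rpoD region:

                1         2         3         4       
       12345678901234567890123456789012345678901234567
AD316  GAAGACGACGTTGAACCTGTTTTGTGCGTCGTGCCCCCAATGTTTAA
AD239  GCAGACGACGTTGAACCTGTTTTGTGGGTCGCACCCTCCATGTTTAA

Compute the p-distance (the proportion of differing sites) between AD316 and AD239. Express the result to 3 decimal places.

0.128

Mismatches occur at site 2 (A↔C), site 27 (C↔G), site 32 (T↔C), site 33 (G↔A), site 37 (C↔T), site 39 (A↔C).
There are 6 differences over 47 sites, so p = 6/47 = 0.128.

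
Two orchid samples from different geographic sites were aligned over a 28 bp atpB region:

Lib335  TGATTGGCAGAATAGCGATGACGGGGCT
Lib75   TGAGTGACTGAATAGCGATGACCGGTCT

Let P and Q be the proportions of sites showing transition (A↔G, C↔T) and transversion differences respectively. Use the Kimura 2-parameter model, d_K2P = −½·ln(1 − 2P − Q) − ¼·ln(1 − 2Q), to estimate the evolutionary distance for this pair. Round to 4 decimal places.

0.2047

The sequences differ at positions 4 (T/G, transversion), 7 (G/A, transition), 9 (A/T, transversion), 23 (G/C, transversion), 26 (G/T, transversion).
Of the 5 differences, 1 transition and 4 transversions over 28 sites: P = 1/28 = 0.035714, Q = 4/28 = 0.142857.
d = −0.5·ln(0.785715) − 0.25·ln(0.714286) = −0.5·(-0.241161) − 0.25·(-0.336472) = 0.2047.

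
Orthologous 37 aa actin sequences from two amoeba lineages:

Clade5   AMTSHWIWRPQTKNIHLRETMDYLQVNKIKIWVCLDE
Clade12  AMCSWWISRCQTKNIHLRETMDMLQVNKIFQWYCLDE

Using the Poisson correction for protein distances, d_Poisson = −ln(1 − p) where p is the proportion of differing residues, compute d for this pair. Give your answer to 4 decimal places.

0.2436

Differing sites — 3:T/C; 5:H/W; 8:W/S; 10:P/C; 23:Y/M; 30:K/F; 31:I/Q; 33:V/Y.
p = 8/37 = 0.216216.
d = −ln(1 − 0.216216) = −ln(0.783784) = 0.2436.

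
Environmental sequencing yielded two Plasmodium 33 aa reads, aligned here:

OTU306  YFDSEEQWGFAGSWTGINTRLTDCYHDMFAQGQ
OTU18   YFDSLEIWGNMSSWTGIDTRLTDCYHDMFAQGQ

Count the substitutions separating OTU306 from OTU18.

6

Mismatches occur at site 5 (E↔L), site 7 (Q↔I), site 10 (F↔N), site 11 (A↔M), site 12 (G↔S), site 18 (N↔D).
That gives 6 mismatches out of 33 aligned sites, so the Hamming distance is 6.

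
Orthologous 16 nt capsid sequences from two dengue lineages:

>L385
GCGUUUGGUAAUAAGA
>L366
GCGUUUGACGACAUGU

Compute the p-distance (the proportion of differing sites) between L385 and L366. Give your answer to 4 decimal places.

Mismatches occur at site 8 (G↔A), site 9 (U↔C), site 10 (A↔G), site 12 (U↔C), site 14 (A↔U), site 16 (A↔U).
There are 6 differences over 16 sites, so p = 6/16 = 0.3750.

0.3750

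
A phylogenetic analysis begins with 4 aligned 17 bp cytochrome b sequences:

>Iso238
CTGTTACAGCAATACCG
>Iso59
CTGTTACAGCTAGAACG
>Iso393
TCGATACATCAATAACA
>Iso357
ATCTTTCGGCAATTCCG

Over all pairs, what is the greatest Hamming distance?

Pairwise Hamming distances:
  Iso238 vs Iso59: 3
  Iso238 vs Iso393: 6
  Iso238 vs Iso357: 5
  Iso59 vs Iso393: 7
  Iso59 vs Iso357: 8
  Iso393 vs Iso357: 10
The largest is 10, between Iso393 and Iso357.

10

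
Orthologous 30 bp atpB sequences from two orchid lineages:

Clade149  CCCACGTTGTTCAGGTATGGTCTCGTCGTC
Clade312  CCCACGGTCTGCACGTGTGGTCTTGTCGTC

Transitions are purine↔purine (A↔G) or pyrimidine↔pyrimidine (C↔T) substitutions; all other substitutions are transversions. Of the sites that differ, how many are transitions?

2

Mismatches occur at site 7 (T→G, transversion), site 9 (G→C, transversion), site 11 (T→G, transversion), site 14 (G→C, transversion), site 17 (A→G, transition), site 24 (C→T, transition).
Of the 6 differences, 2 transitions and 4 transversions, so the answer is 2.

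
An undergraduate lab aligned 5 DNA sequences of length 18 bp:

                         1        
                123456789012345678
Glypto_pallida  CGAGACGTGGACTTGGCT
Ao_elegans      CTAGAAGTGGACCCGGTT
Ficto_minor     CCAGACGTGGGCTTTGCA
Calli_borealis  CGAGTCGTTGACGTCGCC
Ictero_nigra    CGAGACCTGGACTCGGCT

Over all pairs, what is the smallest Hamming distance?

2

Pairwise Hamming distances:
  Glypto_pallida vs Ao_elegans: 5
  Glypto_pallida vs Ficto_minor: 4
  Glypto_pallida vs Calli_borealis: 5
  Glypto_pallida vs Ictero_nigra: 2
  Ao_elegans vs Ficto_minor: 8
  Ao_elegans vs Calli_borealis: 9
  Ao_elegans vs Ictero_nigra: 5
  Ficto_minor vs Calli_borealis: 7
  Ficto_minor vs Ictero_nigra: 6
  Calli_borealis vs Ictero_nigra: 7
The smallest is 2, between Glypto_pallida and Ictero_nigra.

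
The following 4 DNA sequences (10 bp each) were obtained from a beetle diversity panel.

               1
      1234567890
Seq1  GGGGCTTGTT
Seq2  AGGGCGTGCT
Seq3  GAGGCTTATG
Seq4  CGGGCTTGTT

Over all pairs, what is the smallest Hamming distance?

1

Pairwise Hamming distances:
  Seq1 vs Seq2: 3
  Seq1 vs Seq3: 3
  Seq1 vs Seq4: 1
  Seq2 vs Seq3: 6
  Seq2 vs Seq4: 3
  Seq3 vs Seq4: 4
The smallest is 1, between Seq1 and Seq4.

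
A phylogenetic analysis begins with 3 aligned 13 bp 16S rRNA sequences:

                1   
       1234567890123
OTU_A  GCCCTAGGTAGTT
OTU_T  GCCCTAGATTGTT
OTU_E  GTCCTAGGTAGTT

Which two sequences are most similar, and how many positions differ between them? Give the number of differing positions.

1

Pairwise Hamming distances:
  OTU_A vs OTU_T: 2
  OTU_A vs OTU_E: 1
  OTU_T vs OTU_E: 3
The smallest is 1, between OTU_A and OTU_E.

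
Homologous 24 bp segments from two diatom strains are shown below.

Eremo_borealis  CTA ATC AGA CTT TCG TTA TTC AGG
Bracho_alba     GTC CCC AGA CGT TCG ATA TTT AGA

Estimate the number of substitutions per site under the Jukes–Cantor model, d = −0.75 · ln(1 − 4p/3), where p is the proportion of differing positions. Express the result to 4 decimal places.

0.4408

Mismatches occur at site 1 (C/G), site 3 (A/C), site 4 (A/C), site 5 (T/C), site 11 (T/G), site 16 (T/A), site 21 (C/T), site 24 (G/A).
p = 8/24 = 0.333333.
d = −0.75 · ln(1 − (4/3)·0.333333) = −0.75 · ln(0.555556) = −0.75 · (-0.587786) = 0.4408.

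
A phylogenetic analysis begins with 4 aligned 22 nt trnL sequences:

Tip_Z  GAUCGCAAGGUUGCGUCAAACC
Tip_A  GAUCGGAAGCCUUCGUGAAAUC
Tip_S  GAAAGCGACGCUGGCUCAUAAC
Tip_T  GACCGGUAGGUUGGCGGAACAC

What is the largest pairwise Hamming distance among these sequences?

12

Pairwise Hamming distances:
  Tip_Z vs Tip_A: 6
  Tip_Z vs Tip_S: 9
  Tip_Z vs Tip_T: 9
  Tip_A vs Tip_S: 12
  Tip_A vs Tip_T: 10
  Tip_S vs Tip_T: 10
The largest is 12, between Tip_A and Tip_S.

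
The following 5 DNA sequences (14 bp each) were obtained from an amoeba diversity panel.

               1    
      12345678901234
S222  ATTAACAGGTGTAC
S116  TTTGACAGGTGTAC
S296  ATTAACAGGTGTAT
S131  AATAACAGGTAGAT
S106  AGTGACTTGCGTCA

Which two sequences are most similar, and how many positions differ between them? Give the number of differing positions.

1

Pairwise Hamming distances:
  S222 vs S116: 2
  S222 vs S296: 1
  S222 vs S131: 4
  S222 vs S106: 7
  S116 vs S296: 3
  S116 vs S131: 6
  S116 vs S106: 7
  S296 vs S131: 3
  S296 vs S106: 7
  S131 vs S106: 9
The smallest is 1, between S222 and S296.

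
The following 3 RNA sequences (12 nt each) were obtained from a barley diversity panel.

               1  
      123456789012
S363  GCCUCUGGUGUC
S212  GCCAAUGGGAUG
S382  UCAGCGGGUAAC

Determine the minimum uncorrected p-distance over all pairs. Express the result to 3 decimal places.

0.417

Pairwise Hamming distances:
  S363 vs S212: 5
  S363 vs S382: 6
  S212 vs S382: 8
The smallest is 5 mismatches, between S363 and S212; p = 5/12 = 0.417.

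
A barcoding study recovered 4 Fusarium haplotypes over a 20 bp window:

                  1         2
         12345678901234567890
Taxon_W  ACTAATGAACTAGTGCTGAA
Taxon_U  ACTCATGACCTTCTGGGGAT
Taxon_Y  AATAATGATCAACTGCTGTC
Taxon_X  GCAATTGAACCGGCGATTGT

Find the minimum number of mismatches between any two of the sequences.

6

Pairwise Hamming distances:
  Taxon_W vs Taxon_U: 7
  Taxon_W vs Taxon_Y: 6
  Taxon_W vs Taxon_X: 10
  Taxon_U vs Taxon_Y: 9
  Taxon_U vs Taxon_X: 13
  Taxon_Y vs Taxon_X: 13
The smallest is 6, between Taxon_W and Taxon_Y.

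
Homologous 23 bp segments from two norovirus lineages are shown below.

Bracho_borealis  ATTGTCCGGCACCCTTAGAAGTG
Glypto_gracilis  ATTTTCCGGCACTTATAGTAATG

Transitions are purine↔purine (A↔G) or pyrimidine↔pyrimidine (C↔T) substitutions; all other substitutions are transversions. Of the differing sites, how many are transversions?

The sequences differ at positions 4 (G/T, transversion), 13 (C/T, transition), 14 (C/T, transition), 15 (T/A, transversion), 19 (A/T, transversion), 21 (G/A, transition).
Of the 6 differences, 3 transitions and 3 transversions, so the answer is 3.

3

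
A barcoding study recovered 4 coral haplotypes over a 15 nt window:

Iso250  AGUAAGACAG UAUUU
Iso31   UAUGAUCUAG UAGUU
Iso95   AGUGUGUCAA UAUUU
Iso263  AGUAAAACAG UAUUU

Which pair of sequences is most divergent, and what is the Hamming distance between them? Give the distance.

Pairwise Hamming distances:
  Iso250 vs Iso31: 7
  Iso250 vs Iso95: 4
  Iso250 vs Iso263: 1
  Iso31 vs Iso95: 8
  Iso31 vs Iso263: 7
  Iso95 vs Iso263: 5
The largest is 8, between Iso31 and Iso95.

8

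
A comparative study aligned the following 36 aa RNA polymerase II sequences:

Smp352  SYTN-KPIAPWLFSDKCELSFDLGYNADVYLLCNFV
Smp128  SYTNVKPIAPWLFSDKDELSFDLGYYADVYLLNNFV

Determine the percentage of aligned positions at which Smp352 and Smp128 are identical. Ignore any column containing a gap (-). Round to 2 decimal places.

Excluding the 1 gap column leaves 35 comparable sites.
Mismatches occur at site 17 (C↔D), site 26 (N↔Y), site 33 (C↔N).
32 of the 35 comparable sites match, so the percent identity is 32/35 × 100 = 91.43%.

91.43%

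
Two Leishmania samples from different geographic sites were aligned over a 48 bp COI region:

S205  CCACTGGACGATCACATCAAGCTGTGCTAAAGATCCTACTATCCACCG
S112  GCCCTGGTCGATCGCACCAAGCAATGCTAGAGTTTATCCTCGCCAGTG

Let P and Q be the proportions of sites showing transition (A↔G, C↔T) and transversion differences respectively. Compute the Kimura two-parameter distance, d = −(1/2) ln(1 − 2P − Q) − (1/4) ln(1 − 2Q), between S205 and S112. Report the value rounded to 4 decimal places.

The sequences differ at positions 1 (C/G, transversion), 3 (A/C, transversion), 8 (A/T, transversion), 14 (A/G, transition), 17 (T/C, transition), 23 (T/A, transversion), 24 (G/A, transition), 30 (A/G, transition), 33 (A/T, transversion), 35 (C/T, transition), 36 (C/A, transversion), 38 (A/C, transversion), 41 (A/C, transversion), 42 (T/G, transversion), 46 (C/G, transversion), 47 (C/T, transition).
Of the 16 differences, 6 transitions and 10 transversions over 48 sites: P = 6/48 = 0.125000, Q = 10/48 = 0.208333.
d = −0.5·ln(0.541667) − 0.25·ln(0.583334) = −0.5·(-0.613104) − 0.25·(-0.538995) = 0.4413.

0.4413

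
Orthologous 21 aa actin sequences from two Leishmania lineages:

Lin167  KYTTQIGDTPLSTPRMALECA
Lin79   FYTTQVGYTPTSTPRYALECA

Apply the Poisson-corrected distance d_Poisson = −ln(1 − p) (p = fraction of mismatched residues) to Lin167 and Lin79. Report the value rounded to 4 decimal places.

Differing sites — 1:K/F; 6:I/V; 8:D/Y; 11:L/T; 16:M/Y.
p = 5/21 = 0.238095.
d = −ln(1 − 0.238095) = −ln(0.761905) = 0.2719.

0.2719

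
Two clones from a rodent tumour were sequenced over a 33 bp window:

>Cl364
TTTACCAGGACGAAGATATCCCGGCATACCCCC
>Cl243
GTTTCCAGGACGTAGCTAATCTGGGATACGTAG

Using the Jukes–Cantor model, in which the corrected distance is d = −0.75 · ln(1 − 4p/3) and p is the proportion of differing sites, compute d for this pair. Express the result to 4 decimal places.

Differing sites — 1:T/G; 4:A/T; 13:A/T; 16:A/C; 19:T/A; 20:C/T; 22:C/T; 25:C/G; 30:C/G; 31:C/T; 32:C/A; 33:C/G.
p = 12/33 = 0.363636.
d = −0.75 · ln(1 − (4/3)·0.363636) = −0.75 · ln(0.515152) = −0.75 · (-0.663293) = 0.4975.

0.4975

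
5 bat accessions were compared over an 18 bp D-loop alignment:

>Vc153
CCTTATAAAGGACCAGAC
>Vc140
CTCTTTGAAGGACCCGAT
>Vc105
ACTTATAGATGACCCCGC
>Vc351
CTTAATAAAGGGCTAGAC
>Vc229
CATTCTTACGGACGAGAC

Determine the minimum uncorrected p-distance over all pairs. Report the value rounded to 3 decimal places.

0.222

Pairwise Hamming distances:
  Vc153 vs Vc140: 6
  Vc153 vs Vc105: 6
  Vc153 vs Vc351: 4
  Vc153 vs Vc229: 5
  Vc140 vs Vc105: 10
  Vc140 vs Vc351: 8
  Vc140 vs Vc229: 8
  Vc105 vs Vc351: 10
  Vc105 vs Vc229: 11
  Vc351 vs Vc229: 7
The smallest is 4 mismatches, between Vc153 and Vc351; p = 4/18 = 0.222.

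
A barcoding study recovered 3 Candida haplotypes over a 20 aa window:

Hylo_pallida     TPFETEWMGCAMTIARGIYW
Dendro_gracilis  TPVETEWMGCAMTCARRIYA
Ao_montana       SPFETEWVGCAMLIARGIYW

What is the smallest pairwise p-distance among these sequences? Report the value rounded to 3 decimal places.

0.150

Pairwise Hamming distances:
  Hylo_pallida vs Dendro_gracilis: 4
  Hylo_pallida vs Ao_montana: 3
  Dendro_gracilis vs Ao_montana: 7
The smallest is 3 mismatches, between Hylo_pallida and Ao_montana; p = 3/20 = 0.150.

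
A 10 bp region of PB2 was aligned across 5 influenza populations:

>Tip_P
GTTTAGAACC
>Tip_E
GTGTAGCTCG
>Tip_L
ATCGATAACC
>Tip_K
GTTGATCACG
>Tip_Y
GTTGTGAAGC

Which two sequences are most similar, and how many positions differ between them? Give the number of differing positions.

3

Pairwise Hamming distances:
  Tip_P vs Tip_E: 4
  Tip_P vs Tip_L: 4
  Tip_P vs Tip_K: 4
  Tip_P vs Tip_Y: 3
  Tip_E vs Tip_L: 7
  Tip_E vs Tip_K: 4
  Tip_E vs Tip_Y: 7
  Tip_L vs Tip_K: 4
  Tip_L vs Tip_Y: 5
  Tip_K vs Tip_Y: 5
The smallest is 3, between Tip_P and Tip_Y.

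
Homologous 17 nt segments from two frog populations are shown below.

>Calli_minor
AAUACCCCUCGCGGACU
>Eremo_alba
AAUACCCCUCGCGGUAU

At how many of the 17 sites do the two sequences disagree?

2

Differing sites — 15:A/U; 16:C/A.
That gives 2 mismatches out of 17 aligned sites, so the Hamming distance is 2.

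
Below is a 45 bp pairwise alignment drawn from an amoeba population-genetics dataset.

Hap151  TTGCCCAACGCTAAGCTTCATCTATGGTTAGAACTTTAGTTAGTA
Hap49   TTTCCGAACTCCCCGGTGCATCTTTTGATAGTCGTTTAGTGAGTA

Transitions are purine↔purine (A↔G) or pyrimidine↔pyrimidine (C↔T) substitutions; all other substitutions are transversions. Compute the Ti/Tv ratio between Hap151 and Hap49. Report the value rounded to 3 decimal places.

The sequences differ at positions 3 (G/T, transversion), 6 (C/G, transversion), 10 (G/T, transversion), 12 (T/C, transition), 13 (A/C, transversion), 14 (A/C, transversion), 16 (C/G, transversion), 18 (T/G, transversion), 24 (A/T, transversion), 26 (G/T, transversion), 28 (T/A, transversion), 32 (A/T, transversion), 33 (A/C, transversion), 34 (C/G, transversion), 41 (T/G, transversion).
Of the 15 differences, 1 transition and 14 transversions, so Ti/Tv = 1/14 = 0.071.

0.071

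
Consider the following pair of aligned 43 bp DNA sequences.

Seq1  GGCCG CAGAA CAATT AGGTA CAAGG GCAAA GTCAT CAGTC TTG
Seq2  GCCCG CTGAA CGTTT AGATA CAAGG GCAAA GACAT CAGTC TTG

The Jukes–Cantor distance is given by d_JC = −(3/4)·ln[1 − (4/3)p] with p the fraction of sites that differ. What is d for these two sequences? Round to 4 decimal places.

The sequences differ at positions 2 (G/C), 7 (A/T), 12 (A/G), 13 (A/T), 18 (G/A), 32 (T/A).
p = 6/43 = 0.139535.
d = −0.75 · ln(1 − (4/3)·0.139535) = −0.75 · ln(0.813953) = −0.75 · (-0.205853) = 0.1544.

0.1544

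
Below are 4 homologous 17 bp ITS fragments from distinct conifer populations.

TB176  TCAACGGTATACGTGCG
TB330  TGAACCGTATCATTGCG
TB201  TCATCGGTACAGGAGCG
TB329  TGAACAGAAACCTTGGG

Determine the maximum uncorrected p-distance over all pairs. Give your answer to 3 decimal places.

Pairwise Hamming distances:
  TB176 vs TB330: 5
  TB176 vs TB201: 4
  TB176 vs TB329: 7
  TB330 vs TB201: 8
  TB330 vs TB329: 5
  TB201 vs TB329: 10
The largest is 10 mismatches, between TB201 and TB329; p = 10/17 = 0.588.

0.588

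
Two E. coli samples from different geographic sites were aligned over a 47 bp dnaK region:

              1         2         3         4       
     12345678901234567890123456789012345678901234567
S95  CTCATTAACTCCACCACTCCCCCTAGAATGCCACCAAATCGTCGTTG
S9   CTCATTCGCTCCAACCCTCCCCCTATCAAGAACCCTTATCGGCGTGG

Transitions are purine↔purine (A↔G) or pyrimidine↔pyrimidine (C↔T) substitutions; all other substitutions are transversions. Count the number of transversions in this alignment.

Mismatches occur at site 7 (A→C, transversion), site 8 (A→G, transition), site 14 (C→A, transversion), site 16 (A→C, transversion), site 26 (G→T, transversion), site 27 (A→C, transversion), site 29 (T→A, transversion), site 31 (C→A, transversion), site 32 (C→A, transversion), site 33 (A→C, transversion), site 36 (A→T, transversion), site 37 (A→T, transversion), site 42 (T→G, transversion), site 46 (T→G, transversion).
Of the 14 differences, 1 transition and 13 transversions, so the answer is 13.

13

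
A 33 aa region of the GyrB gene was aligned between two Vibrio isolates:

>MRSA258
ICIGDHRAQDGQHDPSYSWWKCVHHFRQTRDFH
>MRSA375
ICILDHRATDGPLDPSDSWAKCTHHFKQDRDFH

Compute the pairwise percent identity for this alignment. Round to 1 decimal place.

The sequences differ at positions 4 (G/L), 9 (Q/T), 12 (Q/P), 13 (H/L), 17 (Y/D), 20 (W/A), 23 (V/T), 27 (R/K), 29 (T/D).
24 of the 33 sites match, so the percent identity is 24/33 × 100 = 72.7%.

72.7%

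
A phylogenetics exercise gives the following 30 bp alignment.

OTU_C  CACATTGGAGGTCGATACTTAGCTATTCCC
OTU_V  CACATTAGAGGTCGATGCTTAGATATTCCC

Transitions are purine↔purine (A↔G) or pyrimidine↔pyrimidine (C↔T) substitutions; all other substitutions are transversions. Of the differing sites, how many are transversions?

Mismatches occur at site 7 (G↔A, transition), site 17 (A↔G, transition), site 23 (C↔A, transversion).
Of the 3 differences, 2 transitions and 1 transversion, so the answer is 1.

1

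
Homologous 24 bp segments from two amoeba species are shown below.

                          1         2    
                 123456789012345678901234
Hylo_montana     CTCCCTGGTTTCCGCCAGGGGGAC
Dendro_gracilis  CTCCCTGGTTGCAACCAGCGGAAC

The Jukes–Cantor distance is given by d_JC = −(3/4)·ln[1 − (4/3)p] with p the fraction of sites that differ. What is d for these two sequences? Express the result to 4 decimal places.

Differing sites — 11:T/G; 13:C/A; 14:G/A; 19:G/C; 22:G/A.
p = 5/24 = 0.208333.
d = −0.75 · ln(1 − (4/3)·0.208333) = −0.75 · ln(0.722223) = −0.75 · (-0.325421) = 0.2441.

0.2441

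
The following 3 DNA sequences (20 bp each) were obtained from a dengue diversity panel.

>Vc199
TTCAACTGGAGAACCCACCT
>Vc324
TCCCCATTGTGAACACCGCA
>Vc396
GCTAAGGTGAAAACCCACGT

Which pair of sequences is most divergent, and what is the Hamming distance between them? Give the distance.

13

Pairwise Hamming distances:
  Vc199 vs Vc324: 10
  Vc199 vs Vc396: 8
  Vc324 vs Vc396: 13
The largest is 13, between Vc324 and Vc396.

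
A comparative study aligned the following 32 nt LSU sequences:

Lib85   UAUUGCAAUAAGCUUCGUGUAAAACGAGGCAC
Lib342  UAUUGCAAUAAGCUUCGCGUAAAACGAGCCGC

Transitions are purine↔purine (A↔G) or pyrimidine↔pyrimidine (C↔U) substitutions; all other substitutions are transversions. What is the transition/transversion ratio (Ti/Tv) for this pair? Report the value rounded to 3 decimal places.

2.000

Differing sites — 18:U/C (Ti); 29:G/C (Tv); 31:A/G (Ti).
Of the 3 differences, 2 transitions and 1 transversion, so Ti/Tv = 2/1 = 2.000.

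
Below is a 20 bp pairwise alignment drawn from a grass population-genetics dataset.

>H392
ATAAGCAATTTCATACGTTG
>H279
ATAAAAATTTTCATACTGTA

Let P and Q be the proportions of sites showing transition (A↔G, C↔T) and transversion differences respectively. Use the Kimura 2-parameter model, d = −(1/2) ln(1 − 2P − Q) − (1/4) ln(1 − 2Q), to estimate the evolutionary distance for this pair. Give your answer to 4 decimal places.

0.3831

The sequences differ at positions 5 (G/A, transition), 6 (C/A, transversion), 8 (A/T, transversion), 17 (G/T, transversion), 18 (T/G, transversion), 20 (G/A, transition).
Of the 6 differences, 2 transitions and 4 transversions over 20 sites: P = 2/20 = 0.100000, Q = 4/20 = 0.200000.
d = −0.5·ln(0.600000) − 0.25·ln(0.600000) = −0.5·(-0.510826) − 0.25·(-0.510826) = 0.3831.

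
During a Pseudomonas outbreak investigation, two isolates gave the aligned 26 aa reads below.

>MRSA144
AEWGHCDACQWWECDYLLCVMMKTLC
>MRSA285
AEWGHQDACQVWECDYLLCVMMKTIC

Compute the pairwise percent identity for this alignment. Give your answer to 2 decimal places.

88.46%

Differing sites — 6:C/Q; 11:W/V; 25:L/I.
23 of the 26 sites match, so the percent identity is 23/26 × 100 = 88.46%.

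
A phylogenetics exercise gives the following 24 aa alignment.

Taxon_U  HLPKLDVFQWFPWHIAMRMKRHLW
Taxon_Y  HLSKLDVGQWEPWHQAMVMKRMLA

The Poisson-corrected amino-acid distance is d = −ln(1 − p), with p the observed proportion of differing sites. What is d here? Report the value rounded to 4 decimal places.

0.3448

Mismatches occur at site 3 (P↔S), site 8 (F↔G), site 11 (F↔E), site 15 (I↔Q), site 18 (R↔V), site 22 (H↔M), site 24 (W↔A).
p = 7/24 = 0.291667.
d = −ln(1 − 0.291667) = −ln(0.708333) = 0.3448.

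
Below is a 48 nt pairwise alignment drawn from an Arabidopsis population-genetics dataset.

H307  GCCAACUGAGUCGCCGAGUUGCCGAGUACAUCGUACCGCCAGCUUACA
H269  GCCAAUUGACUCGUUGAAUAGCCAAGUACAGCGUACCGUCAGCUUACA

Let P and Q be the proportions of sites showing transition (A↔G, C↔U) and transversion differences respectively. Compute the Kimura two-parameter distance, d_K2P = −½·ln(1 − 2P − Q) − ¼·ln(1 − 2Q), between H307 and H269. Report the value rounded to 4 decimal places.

0.2207

Mismatches occur at site 6 (C↔U, transition), site 10 (G↔C, transversion), site 14 (C↔U, transition), site 15 (C↔U, transition), site 18 (G↔A, transition), site 20 (U↔A, transversion), site 24 (G↔A, transition), site 31 (U↔G, transversion), site 39 (C↔U, transition).
Of the 9 differences, 6 transitions and 3 transversions over 48 sites: P = 6/48 = 0.125000, Q = 3/48 = 0.062500.
d = −0.5·ln(0.687500) − 0.25·ln(0.875000) = −0.5·(-0.374693) − 0.25·(-0.133531) = 0.2207.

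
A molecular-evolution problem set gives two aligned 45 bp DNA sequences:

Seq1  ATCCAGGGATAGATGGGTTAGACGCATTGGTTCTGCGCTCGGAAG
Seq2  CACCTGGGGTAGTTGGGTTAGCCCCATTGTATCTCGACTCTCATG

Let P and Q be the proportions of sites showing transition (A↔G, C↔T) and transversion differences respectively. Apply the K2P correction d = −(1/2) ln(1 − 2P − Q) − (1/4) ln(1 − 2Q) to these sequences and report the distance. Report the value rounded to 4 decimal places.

The sequences differ at positions 1 (A/C, transversion), 2 (T/A, transversion), 5 (A/T, transversion), 9 (A/G, transition), 13 (A/T, transversion), 22 (A/C, transversion), 24 (G/C, transversion), 30 (G/T, transversion), 31 (T/A, transversion), 35 (G/C, transversion), 36 (C/G, transversion), 37 (G/A, transition), 41 (G/T, transversion), 42 (G/C, transversion), 44 (A/T, transversion).
Of the 15 differences, 2 transitions and 13 transversions over 45 sites: P = 2/45 = 0.044444, Q = 13/45 = 0.288889.
d = −0.5·ln(0.622223) − 0.25·ln(0.422222) = −0.5·(-0.474457) − 0.25·(-0.862224) = 0.4528.

0.4528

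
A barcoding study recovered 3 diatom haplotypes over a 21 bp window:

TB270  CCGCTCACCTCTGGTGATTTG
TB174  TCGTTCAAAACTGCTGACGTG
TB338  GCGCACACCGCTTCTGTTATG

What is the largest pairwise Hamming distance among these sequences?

Pairwise Hamming distances:
  TB270 vs TB174: 8
  TB270 vs TB338: 7
  TB174 vs TB338: 10
The largest is 10, between TB174 and TB338.

10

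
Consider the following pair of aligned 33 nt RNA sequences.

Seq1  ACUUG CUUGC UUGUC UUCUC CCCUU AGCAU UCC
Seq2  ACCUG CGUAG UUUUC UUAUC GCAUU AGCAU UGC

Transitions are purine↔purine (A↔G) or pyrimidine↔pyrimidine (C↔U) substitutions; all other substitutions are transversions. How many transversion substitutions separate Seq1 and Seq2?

Mismatches occur at site 3 (U↔C, transition), site 7 (U↔G, transversion), site 9 (G↔A, transition), site 10 (C↔G, transversion), site 13 (G↔U, transversion), site 18 (C↔A, transversion), site 21 (C↔G, transversion), site 23 (C↔A, transversion), site 32 (C↔G, transversion).
Of the 9 differences, 2 transitions and 7 transversions, so the answer is 7.

7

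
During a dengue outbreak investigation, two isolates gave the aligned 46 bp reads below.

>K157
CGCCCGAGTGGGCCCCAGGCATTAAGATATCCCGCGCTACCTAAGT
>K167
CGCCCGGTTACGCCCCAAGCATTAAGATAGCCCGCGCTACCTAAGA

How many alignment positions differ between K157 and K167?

7

Differing sites — 7:A/G; 8:G/T; 10:G/A; 11:G/C; 18:G/A; 30:T/G; 46:T/A.
That gives 7 mismatches out of 46 aligned sites, so the Hamming distance is 7.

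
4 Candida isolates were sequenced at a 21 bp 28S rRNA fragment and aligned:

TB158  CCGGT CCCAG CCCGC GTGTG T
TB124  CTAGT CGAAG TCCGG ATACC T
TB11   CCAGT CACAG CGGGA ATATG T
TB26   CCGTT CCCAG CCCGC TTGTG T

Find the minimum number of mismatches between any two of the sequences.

2

Pairwise Hamming distances:
  TB158 vs TB124: 10
  TB158 vs TB11: 7
  TB158 vs TB26: 2
  TB124 vs TB11: 9
  TB124 vs TB26: 11
  TB11 vs TB26: 8
The smallest is 2, between TB158 and TB26.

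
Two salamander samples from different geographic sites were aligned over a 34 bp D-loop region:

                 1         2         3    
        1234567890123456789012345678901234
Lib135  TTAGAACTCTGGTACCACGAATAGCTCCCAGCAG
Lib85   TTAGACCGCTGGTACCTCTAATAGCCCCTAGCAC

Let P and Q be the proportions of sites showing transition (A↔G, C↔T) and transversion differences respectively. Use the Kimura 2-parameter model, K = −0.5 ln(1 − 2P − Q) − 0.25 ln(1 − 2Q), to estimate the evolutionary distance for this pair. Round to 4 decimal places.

0.2408

Differing sites — 6:A/C (Tv); 8:T/G (Tv); 17:A/T (Tv); 19:G/T (Tv); 26:T/C (Ti); 29:C/T (Ti); 34:G/C (Tv).
Of the 7 differences, 2 transitions and 5 transversions over 34 sites: P = 2/34 = 0.058824, Q = 5/34 = 0.147059.
d = −0.5·ln(0.735293) − 0.25·ln(0.705882) = −0.5·(-0.307486) − 0.25·(-0.348307) = 0.2408.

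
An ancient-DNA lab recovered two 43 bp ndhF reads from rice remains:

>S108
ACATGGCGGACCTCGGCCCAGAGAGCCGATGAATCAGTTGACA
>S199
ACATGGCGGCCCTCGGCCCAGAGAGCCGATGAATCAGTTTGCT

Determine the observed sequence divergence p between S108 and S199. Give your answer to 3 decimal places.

0.093

Mismatches occur at site 10 (A/C), site 40 (G/T), site 41 (A/G), site 43 (A/T).
There are 4 differences over 43 sites, so p = 4/43 = 0.093.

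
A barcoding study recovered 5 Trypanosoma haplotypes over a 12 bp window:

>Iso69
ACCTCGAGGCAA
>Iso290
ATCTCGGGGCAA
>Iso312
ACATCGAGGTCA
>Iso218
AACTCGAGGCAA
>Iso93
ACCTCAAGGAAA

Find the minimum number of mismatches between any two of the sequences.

Pairwise Hamming distances:
  Iso69 vs Iso290: 2
  Iso69 vs Iso312: 3
  Iso69 vs Iso218: 1
  Iso69 vs Iso93: 2
  Iso290 vs Iso312: 5
  Iso290 vs Iso218: 2
  Iso290 vs Iso93: 4
  Iso312 vs Iso218: 4
  Iso312 vs Iso93: 4
  Iso218 vs Iso93: 3
The smallest is 1, between Iso69 and Iso218.

1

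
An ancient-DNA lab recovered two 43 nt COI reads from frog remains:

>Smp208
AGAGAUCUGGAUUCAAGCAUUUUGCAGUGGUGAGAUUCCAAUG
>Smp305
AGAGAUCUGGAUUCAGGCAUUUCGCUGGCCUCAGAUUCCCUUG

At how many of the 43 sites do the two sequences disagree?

9

Differing sites — 16:A/G; 23:U/C; 26:A/U; 28:U/G; 29:G/C; 30:G/C; 32:G/C; 40:A/C; 41:A/U.
That gives 9 mismatches out of 43 aligned sites, so the Hamming distance is 9.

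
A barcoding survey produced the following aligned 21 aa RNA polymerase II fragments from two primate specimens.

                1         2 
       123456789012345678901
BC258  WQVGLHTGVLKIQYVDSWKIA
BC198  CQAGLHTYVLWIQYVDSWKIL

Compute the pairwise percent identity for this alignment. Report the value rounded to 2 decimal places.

The sequences differ at positions 1 (W/C), 3 (V/A), 8 (G/Y), 11 (K/W), 21 (A/L).
16 of the 21 sites match, so the percent identity is 16/21 × 100 = 76.19%.

76.19%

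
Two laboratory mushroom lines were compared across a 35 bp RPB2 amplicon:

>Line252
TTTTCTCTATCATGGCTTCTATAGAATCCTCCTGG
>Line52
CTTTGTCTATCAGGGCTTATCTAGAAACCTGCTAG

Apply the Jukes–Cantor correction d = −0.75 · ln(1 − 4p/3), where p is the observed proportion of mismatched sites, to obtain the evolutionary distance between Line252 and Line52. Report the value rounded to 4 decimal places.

Differing sites — 1:T/C; 5:C/G; 13:T/G; 19:C/A; 21:A/C; 27:T/A; 31:C/G; 34:G/A.
p = 8/35 = 0.228571.
d = −0.75 · ln(1 − (4/3)·0.228571) = −0.75 · ln(0.695239) = −0.75 · (-0.363500) = 0.2726.

0.2726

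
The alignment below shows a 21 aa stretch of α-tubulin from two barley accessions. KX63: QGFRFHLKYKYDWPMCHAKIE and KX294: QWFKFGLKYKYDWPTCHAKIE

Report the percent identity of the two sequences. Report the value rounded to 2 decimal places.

80.95%

The sequences differ at positions 2 (G/W), 4 (R/K), 6 (H/G), 15 (M/T).
17 of the 21 sites match, so the percent identity is 17/21 × 100 = 80.95%.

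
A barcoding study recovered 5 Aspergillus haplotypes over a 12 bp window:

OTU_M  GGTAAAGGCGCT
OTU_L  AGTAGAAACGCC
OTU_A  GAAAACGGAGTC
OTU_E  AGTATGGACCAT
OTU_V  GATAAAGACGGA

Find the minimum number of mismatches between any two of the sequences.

4

Pairwise Hamming distances:
  OTU_M vs OTU_L: 5
  OTU_M vs OTU_A: 6
  OTU_M vs OTU_E: 6
  OTU_M vs OTU_V: 4
  OTU_L vs OTU_A: 9
  OTU_L vs OTU_E: 6
  OTU_L vs OTU_V: 6
  OTU_A vs OTU_E: 10
  OTU_A vs OTU_V: 6
  OTU_E vs OTU_V: 7
The smallest is 4, between OTU_M and OTU_V.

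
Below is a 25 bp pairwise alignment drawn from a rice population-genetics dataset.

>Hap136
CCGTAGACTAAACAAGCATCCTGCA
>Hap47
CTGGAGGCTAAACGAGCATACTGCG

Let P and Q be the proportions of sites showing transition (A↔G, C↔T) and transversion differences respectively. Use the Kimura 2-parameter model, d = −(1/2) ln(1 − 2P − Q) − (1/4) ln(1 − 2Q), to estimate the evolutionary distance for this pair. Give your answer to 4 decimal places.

Mismatches occur at site 2 (C/T, transition), site 4 (T/G, transversion), site 7 (A/G, transition), site 14 (A/G, transition), site 20 (C/A, transversion), site 25 (A/G, transition).
Of the 6 differences, 4 transitions and 2 transversions over 25 sites: P = 4/25 = 0.160000, Q = 2/25 = 0.080000.
d = −0.5·ln(0.600000) − 0.25·ln(0.840000) = −0.5·(-0.510826) − 0.25·(-0.174353) = 0.2990.

0.2990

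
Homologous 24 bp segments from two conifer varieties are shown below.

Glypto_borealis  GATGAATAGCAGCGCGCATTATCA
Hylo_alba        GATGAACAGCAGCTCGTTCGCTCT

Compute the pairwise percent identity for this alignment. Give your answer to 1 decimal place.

66.7%

Mismatches occur at site 7 (T→C), site 14 (G→T), site 17 (C→T), site 18 (A→T), site 19 (T→C), site 20 (T→G), site 21 (A→C), site 24 (A→T).
16 of the 24 sites match, so the percent identity is 16/24 × 100 = 66.7%.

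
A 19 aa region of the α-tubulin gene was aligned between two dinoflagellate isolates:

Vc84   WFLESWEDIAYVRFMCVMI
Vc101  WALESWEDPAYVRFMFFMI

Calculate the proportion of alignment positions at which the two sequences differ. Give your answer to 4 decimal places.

0.2105

The sequences differ at positions 2 (F/A), 9 (I/P), 16 (C/F), 17 (V/F).
There are 4 differences over 19 sites, so p = 4/19 = 0.2105.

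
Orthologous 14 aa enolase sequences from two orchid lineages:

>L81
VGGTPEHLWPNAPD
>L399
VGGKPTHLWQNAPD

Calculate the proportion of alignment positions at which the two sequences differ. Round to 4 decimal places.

0.2143

Differing sites — 4:T/K; 6:E/T; 10:P/Q.
There are 3 differences over 14 sites, so p = 3/14 = 0.2143.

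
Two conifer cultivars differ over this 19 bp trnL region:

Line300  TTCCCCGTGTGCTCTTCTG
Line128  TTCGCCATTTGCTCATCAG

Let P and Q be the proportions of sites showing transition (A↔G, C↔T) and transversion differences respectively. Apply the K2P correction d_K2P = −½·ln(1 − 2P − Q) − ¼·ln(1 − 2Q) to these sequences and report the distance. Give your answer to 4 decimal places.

0.3264

Differing sites — 4:C/G (Tv); 7:G/A (Ti); 9:G/T (Tv); 15:T/A (Tv); 18:T/A (Tv).
Of the 5 differences, 1 transition and 4 transversions over 19 sites: P = 1/19 = 0.052632, Q = 4/19 = 0.210526.
d = −0.5·ln(0.684210) − 0.25·ln(0.578948) = −0.5·(-0.379490) − 0.25·(-0.546543) = 0.3264.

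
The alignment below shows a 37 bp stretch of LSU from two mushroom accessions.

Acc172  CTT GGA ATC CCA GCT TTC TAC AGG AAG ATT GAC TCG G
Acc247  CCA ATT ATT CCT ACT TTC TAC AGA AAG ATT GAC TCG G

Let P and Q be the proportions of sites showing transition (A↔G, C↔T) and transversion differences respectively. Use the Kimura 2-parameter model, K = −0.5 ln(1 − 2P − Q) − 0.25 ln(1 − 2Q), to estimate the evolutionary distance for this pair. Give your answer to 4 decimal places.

Differing sites — 2:T/C (Ti); 3:T/A (Tv); 4:G/A (Ti); 5:G/T (Tv); 6:A/T (Tv); 9:C/T (Ti); 12:A/T (Tv); 13:G/A (Ti); 24:G/A (Ti).
Of the 9 differences, 5 transitions and 4 transversions over 37 sites: P = 5/37 = 0.135135, Q = 4/37 = 0.108108.
d = −0.5·ln(0.621622) − 0.25·ln(0.783784) = −0.5·(-0.475423) − 0.25·(-0.243622) = 0.2986.

0.2986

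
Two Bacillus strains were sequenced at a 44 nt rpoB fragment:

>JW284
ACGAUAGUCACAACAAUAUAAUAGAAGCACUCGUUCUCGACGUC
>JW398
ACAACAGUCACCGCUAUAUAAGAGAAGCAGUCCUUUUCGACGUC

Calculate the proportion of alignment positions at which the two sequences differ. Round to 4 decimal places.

0.2045

The sequences differ at positions 3 (G/A), 5 (U/C), 12 (A/C), 13 (A/G), 15 (A/U), 22 (U/G), 30 (C/G), 33 (G/C), 36 (C/U).
There are 9 differences over 44 sites, so p = 9/44 = 0.2045.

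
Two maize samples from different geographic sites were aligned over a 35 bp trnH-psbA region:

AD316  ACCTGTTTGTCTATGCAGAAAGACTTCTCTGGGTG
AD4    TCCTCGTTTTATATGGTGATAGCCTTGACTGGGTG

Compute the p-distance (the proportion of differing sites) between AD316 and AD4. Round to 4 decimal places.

The sequences differ at positions 1 (A/T), 5 (G/C), 6 (T/G), 9 (G/T), 11 (C/A), 16 (C/G), 17 (A/T), 20 (A/T), 23 (A/C), 27 (C/G), 28 (T/A).
There are 11 differences over 35 sites, so p = 11/35 = 0.3143.

0.3143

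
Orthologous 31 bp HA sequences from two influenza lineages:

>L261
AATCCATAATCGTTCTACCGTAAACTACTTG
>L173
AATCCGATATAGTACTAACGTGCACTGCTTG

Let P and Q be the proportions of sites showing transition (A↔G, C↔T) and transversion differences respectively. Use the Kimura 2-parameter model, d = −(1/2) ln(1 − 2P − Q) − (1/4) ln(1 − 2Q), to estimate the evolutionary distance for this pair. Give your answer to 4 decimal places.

0.3672

Mismatches occur at site 6 (A↔G, transition), site 7 (T↔A, transversion), site 8 (A↔T, transversion), site 11 (C↔A, transversion), site 14 (T↔A, transversion), site 18 (C↔A, transversion), site 22 (A↔G, transition), site 23 (A↔C, transversion), site 27 (A↔G, transition).
Of the 9 differences, 3 transitions and 6 transversions over 31 sites: P = 3/31 = 0.096774, Q = 6/31 = 0.193548.
d = −0.5·ln(0.612904) − 0.25·ln(0.612904) = −0.5·(-0.489547) − 0.25·(-0.489547) = 0.3672.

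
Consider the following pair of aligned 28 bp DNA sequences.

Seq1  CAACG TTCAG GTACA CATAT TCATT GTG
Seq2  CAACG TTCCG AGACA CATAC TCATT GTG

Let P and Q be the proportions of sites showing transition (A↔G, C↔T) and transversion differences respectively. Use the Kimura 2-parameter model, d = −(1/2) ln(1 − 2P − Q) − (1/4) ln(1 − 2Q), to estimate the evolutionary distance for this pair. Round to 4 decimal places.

Mismatches occur at site 9 (A/C, transversion), site 11 (G/A, transition), site 12 (T/G, transversion), site 20 (T/C, transition).
Of the 4 differences, 2 transitions and 2 transversions over 28 sites: P = 2/28 = 0.071429, Q = 2/28 = 0.071429.
d = −0.5·ln(0.785713) − 0.25·ln(0.857142) = −0.5·(-0.241164) − 0.25·(-0.154152) = 0.1591.

0.1591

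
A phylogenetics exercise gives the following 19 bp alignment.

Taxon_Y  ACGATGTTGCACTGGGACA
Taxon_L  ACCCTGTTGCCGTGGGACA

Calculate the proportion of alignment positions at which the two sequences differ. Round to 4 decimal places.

The sequences differ at positions 3 (G/C), 4 (A/C), 11 (A/C), 12 (C/G).
There are 4 differences over 19 sites, so p = 4/19 = 0.2105.

0.2105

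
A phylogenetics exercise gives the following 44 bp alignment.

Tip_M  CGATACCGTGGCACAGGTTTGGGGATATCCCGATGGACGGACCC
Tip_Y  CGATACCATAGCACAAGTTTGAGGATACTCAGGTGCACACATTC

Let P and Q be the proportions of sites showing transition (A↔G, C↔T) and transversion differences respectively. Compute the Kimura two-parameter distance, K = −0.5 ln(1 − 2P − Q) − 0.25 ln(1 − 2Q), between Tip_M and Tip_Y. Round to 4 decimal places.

0.4065

The sequences differ at positions 8 (G/A, transition), 10 (G/A, transition), 16 (G/A, transition), 22 (G/A, transition), 28 (T/C, transition), 29 (C/T, transition), 31 (C/A, transversion), 33 (A/G, transition), 36 (G/C, transversion), 39 (G/A, transition), 40 (G/C, transversion), 42 (C/T, transition), 43 (C/T, transition).
Of the 13 differences, 10 transitions and 3 transversions over 44 sites: P = 10/44 = 0.227273, Q = 3/44 = 0.068182.
d = −0.5·ln(0.477272) − 0.25·ln(0.863636) = −0.5·(-0.739669) − 0.25·(-0.146604) = 0.4065.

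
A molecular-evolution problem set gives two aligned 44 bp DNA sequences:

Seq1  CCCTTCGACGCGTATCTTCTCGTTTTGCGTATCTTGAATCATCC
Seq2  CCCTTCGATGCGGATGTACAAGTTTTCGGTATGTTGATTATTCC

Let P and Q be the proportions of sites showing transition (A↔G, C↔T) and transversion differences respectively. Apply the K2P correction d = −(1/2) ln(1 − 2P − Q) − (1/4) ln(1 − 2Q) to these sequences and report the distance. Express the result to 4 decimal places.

The sequences differ at positions 9 (C/T, transition), 13 (T/G, transversion), 16 (C/G, transversion), 18 (T/A, transversion), 20 (T/A, transversion), 21 (C/A, transversion), 27 (G/C, transversion), 28 (C/G, transversion), 33 (C/G, transversion), 38 (A/T, transversion), 40 (C/A, transversion), 41 (A/T, transversion).
Of the 12 differences, 1 transition and 11 transversions over 44 sites: P = 1/44 = 0.022727, Q = 11/44 = 0.250000.
d = −0.5·ln(0.704546) − 0.25·ln(0.500000) = −0.5·(-0.350202) − 0.25·(-0.693147) = 0.3484.

0.3484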